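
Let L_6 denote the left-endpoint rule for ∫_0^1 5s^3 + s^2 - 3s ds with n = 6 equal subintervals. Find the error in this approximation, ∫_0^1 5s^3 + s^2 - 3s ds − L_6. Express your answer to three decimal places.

0.211

Exact integral: ∫_0^1 f(s) ds ≈ 0.08333.
L_6 ≈ -0.12731.
Error ≈ 0.08333 − (-0.12731) ≈ 0.211.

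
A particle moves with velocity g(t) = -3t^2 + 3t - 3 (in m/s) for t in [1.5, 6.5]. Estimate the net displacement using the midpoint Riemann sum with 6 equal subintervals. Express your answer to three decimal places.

-225.382

Δt = (6.5 − 1.5)/6 = 5/6.
Midpoints: 23/12, 2.75, 43/12, 53/12, 5.25, 73/12.
g(23/12) = -397/48, g(2.75) = -17.4375, g(43/12) = -1477/48, g(53/12) = -2317/48, g(5.25) = -69.9375, g(73/12) = -4597/48.
Sum = Δt · [g(23/12) + g(2.75) + g(43/12) + ...].
Sum ≈ -225.382.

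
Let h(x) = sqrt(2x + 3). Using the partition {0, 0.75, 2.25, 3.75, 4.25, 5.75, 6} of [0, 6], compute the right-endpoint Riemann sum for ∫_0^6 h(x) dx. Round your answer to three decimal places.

18.935

Subinterval widths: 0.75, 1.5, 1.5, 0.5, 1.5, 0.25.
Right endpoints: 0.75, 2.25, 3.75, 4.25, 5.75, 6.
h(0.75) ≈ 2.121, h(2.25) ≈ 2.739, h(3.75) ≈ 3.240, h(4.25) ≈ 3.391, h(5.75) ≈ 3.808, h(6) ≈ 3.873.
Sum = Σ Δx_i · h(x_i).
Sum ≈ 18.935.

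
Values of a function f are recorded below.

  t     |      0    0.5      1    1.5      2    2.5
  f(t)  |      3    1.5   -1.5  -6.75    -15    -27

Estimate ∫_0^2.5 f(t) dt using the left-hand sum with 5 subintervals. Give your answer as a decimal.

-9.375

Δt = 0.5.
Sum = 0.5·[3 + 1.5 + (-1.5) + (-6.75) + (-15)] = -9.375.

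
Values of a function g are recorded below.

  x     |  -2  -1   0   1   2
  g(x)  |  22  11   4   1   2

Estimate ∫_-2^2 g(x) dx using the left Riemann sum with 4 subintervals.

38

Δx = 1.
Sum = 1·[22 + 11 + 4 + 1] = 38.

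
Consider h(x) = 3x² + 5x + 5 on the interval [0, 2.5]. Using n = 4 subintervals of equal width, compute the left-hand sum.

Δx = (2.5 − 0)/4 = 0.625.
Left endpoints: 0, 0.625, 1.25, 1.875.
h(0) = 5, h(0.625) = 9.296875, h(1.25) = 15.9375, h(1.875) = 24.921875.
Sum = Δx · [h(0) + h(0.625) + h(1.25) + h(1.875)].
Sum = 34.47265625.

34.47265625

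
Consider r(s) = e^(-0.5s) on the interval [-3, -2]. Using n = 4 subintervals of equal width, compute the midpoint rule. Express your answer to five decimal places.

Δs = (-2 − (-3))/4 = 0.25.
Midpoints: -2.875, -2.625, -2.375, -2.125.
r(-2.875) ≈ 4.21016, r(-2.625) ≈ 3.71545, r(-2.375) ≈ 3.27887, r(-2.125) ≈ 2.89360.
Sum = Δs · [r(-2.875) + r(-2.625) + r(-2.375) + r(-2.125)].
Sum ≈ 3.52452.

3.52452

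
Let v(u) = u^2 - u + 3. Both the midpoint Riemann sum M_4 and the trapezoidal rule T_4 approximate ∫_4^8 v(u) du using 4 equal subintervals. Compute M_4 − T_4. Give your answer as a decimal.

-1

M_4 = 137.
T_4 = 138.
M_4 − T_4 = -1.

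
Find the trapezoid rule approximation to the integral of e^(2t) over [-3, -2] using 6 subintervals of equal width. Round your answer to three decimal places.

0.008

Δt = (-2 − (-3))/6 = 1/6.
f(-3) ≈ 0.002, f(-17/6) ≈ 0.003, f(-8/3) ≈ 0.005, f(-2.5) ≈ 0.007, f(-7/3) ≈ 0.009, f(-13/6) ≈ 0.013, f(-2) ≈ 0.018.
T_6 = (Δt/2)·[f(t_0) + 2f(t_1) + ... + 2f(t_{5}) + f(t_6)].
Sum ≈ 0.008.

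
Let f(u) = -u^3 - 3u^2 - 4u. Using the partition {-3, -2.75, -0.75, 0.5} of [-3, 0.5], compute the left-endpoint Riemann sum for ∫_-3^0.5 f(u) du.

Subinterval widths: 0.25, 2, 1.25.
Left endpoints: -3, -2.75, -0.75.
f(-3) = 12, f(-2.75) = 9.109375, f(-0.75) = 1.734375.
Sum = Σ Δu_i · f(u_i).
Sum = 23.38671875.

23.38671875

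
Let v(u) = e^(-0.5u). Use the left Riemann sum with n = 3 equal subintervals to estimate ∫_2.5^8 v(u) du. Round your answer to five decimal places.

0.81926

Δu = (8 − 2.5)/3 = 11/6.
Left endpoints: 2.5, 13/3, 37/6.
v(2.5) ≈ 0.28650, v(13/3) ≈ 0.11456, v(37/6) ≈ 0.04581.
Sum = Δu · [v(2.5) + v(13/3) + v(37/6)].
Sum ≈ 0.81926.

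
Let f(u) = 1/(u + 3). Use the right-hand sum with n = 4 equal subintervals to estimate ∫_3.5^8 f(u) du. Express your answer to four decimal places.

0.4923

Δu = (8 − 3.5)/4 = 1.125.
Right endpoints: 4.625, 5.75, 6.875, 8.
f(4.625) = 8/61, f(5.75) = 4/35, f(6.875) = 8/79, f(8) = 1/11.
Sum = Δu · [f(4.625) + f(5.75) + f(6.875) + f(8)].
Sum ≈ 0.4923.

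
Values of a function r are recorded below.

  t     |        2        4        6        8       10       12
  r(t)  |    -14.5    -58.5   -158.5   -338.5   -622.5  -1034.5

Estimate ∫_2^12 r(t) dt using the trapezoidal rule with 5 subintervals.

-3405

Δt = 2.
T_5 = (2/2)·[(-14.5) + 2·(-58.5) + 2·(-158.5) + 2·(-338.5) + 2·(-622.5) + (-1034.5)] = -3405.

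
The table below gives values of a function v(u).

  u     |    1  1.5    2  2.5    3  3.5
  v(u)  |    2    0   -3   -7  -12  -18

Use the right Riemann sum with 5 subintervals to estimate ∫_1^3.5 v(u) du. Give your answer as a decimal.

-20

Δu = 0.5.
Sum = 0.5·[0 + (-3) + (-7) + (-12) + (-18)] = -20.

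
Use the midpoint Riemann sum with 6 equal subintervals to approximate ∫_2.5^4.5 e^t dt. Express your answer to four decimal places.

77.4755

Δt = (4.5 − 2.5)/6 = 1/3.
Midpoints: 8/3, 3, 10/3, 11/3, 4, 13/3.
f(8/3) ≈ 14.3919, f(3) ≈ 20.0855, f(10/3) ≈ 28.0316, f(11/3) ≈ 39.1213, f(4) ≈ 54.5982, f(13/3) ≈ 76.1979.
Sum = Δt · [f(8/3) + f(3) + f(10/3) + ...].
Sum ≈ 77.4755.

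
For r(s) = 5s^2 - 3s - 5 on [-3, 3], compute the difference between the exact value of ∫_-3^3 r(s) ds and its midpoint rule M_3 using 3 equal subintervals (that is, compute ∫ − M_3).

10

Exact integral: ∫_-3^3 r(s) ds = 60.
M_3 = 50.
Error = 60 − 50 = 10.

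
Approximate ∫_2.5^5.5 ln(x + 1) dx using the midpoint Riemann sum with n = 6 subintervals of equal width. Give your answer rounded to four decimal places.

4.7834

Δx = (5.5 − 2.5)/6 = 0.5.
Midpoints: 2.75, 3.25, 3.75, 4.25, 4.75, 5.25.
f(2.75) ≈ 1.3218, f(3.25) ≈ 1.4469, f(3.75) ≈ 1.5581, f(4.25) ≈ 1.6582, f(4.75) ≈ 1.7492, f(5.25) ≈ 1.8326.
Sum = Δx · [f(2.75) + f(3.25) + f(3.75) + ...].
Sum ≈ 4.7834.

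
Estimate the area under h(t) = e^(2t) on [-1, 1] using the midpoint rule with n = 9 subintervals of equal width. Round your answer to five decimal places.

3.59718

Δt = (1 − (-1))/9 = 2/9.
Midpoints: -8/9, -2/3, -4/9, -2/9, 0, 2/9, 4/9, 2/3, 8/9.
h(-8/9) ≈ 0.16901, h(-2/3) ≈ 0.26360, h(-4/9) ≈ 0.41111, h(-2/9) ≈ 0.64118, h(0) ≈ 1.00000, h(2/9) ≈ 1.55962, h(4/9) ≈ 2.43243, h(2/3) ≈ 3.79367, h(8/9) ≈ 5.91669.
Sum = Δt · [h(-8/9) + h(-2/3) + h(-4/9) + ...].
Sum ≈ 3.59718.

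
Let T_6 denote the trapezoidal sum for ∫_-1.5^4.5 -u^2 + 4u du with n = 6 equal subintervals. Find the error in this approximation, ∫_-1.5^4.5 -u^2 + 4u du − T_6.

Exact integral: ∫_-1.5^4.5 f(u) du = 4.5.
T_6 = 3.5.
Error = 4.5 − 3.5 = 1.

1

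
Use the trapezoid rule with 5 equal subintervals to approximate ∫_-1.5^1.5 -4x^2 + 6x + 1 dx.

-6.72

Δx = (1.5 − (-1.5))/5 = 0.6.
f(-1.5) = -17, f(-0.9) = -7.64, f(-0.3) = -1.16, f(0.3) = 2.44, f(0.9) = 3.16, f(1.5) = 1.
T_5 = (Δx/2)·[f(x_0) + 2f(x_1) + ... + 2f(x_{4}) + f(x_5)].
Sum = -6.72.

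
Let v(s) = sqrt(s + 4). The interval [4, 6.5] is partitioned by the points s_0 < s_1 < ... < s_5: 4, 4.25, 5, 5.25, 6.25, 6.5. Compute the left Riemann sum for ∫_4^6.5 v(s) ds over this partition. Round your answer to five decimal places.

Subinterval widths: 0.25, 0.75, 0.25, 1, 0.25.
Left endpoints: 4, 4.25, 5, 5.25, 6.25.
v(4) ≈ 2.82843, v(4.25) ≈ 2.87228, v(5) ≈ 3.00000, v(5.25) ≈ 3.04138, v(6.25) ≈ 3.20156.
Sum = Σ Δs_i · v(s_i).
Sum ≈ 7.45309.

7.45309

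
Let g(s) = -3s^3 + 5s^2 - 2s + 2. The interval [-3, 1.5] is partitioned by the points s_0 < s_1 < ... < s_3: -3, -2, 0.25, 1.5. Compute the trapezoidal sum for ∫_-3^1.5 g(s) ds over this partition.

151.41796875

Subinterval widths: 1, 2.25, 1.25.
g(-3) = 134, g(-2) = 50, g(0.25) = 1.765625, g(1.5) = 0.125.
On each subinterval the trapezoid contributes (Δs_i/2)·[g(s_{i-1}) + g(s_i)].
Sum = 151.41796875.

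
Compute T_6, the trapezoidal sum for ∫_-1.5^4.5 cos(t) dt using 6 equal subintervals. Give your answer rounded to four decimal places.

0.0183

Δt = (4.5 − (-1.5))/6 = 1.
f(-1.5) ≈ 0.0707, f(-0.5) ≈ 0.8776, f(0.5) ≈ 0.8776, f(1.5) ≈ 0.0707, f(2.5) ≈ -0.8011, f(3.5) ≈ -0.9365, f(4.5) ≈ -0.2108.
T_6 = (Δt/2)·[f(t_0) + 2f(t_1) + ... + 2f(t_{5}) + f(t_6)].
Sum ≈ 0.0183.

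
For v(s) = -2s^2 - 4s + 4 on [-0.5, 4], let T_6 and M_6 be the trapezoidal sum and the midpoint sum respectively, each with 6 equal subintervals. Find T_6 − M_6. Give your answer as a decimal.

T_6 = -57.09375.
M_6 = -55.828125.
T_6 − M_6 = -1.265625.

-1.265625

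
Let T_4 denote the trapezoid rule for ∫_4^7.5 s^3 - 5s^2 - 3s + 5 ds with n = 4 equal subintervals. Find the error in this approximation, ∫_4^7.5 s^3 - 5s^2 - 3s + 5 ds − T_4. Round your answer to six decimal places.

Exact integral: ∫_4^7.5 f(s) ds ≈ 87.68229167.
T_4 ≈ 93.15332031.
Error ≈ 87.68229167 − 93.15332031 ≈ -5.471029.

-5.471029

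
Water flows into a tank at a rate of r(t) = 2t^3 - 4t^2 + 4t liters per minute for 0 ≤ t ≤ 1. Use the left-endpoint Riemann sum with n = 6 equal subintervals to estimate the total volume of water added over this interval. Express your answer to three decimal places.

Δt = (1 − 0)/6 = 1/6.
Left endpoints: 0, 1/6, 1/3, 0.5, 2/3, 5/6.
r(0) = 0, r(1/6) = 61/108, r(1/3) = 26/27, r(0.5) = 1.25, r(2/3) = 40/27, r(5/6) = 185/108.
Sum = Δt · [r(0) + r(1/6) + r(1/3) + ...].
Sum ≈ 0.995.

0.995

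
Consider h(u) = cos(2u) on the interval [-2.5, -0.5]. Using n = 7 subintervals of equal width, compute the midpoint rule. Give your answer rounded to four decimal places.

-0.9126

Δu = (-0.5 − (-2.5))/7 = 2/7.
Midpoints: -33/14, -29/14, -25/14, -1.5, -17/14, -13/14, -9/14.
h(-33/14) ≈ 0.0019, h(-29/14) ≈ -0.5392, h(-25/14) ≈ -0.9090, h(-1.5) ≈ -0.9900, h(-17/14) ≈ -0.7564, h(-13/14) ≈ -0.2824, h(-9/14) ≈ 0.2812.
Sum = Δu · [h(-33/14) + h(-29/14) + h(-25/14) + ...].
Sum ≈ -0.9126.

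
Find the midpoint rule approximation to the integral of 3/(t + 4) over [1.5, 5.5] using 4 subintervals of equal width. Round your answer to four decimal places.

Δt = (5.5 − 1.5)/4 = 1.
Midpoints: 2, 3, 4, 5.
f(2) = 0.5, f(3) = 3/7, f(4) = 0.375, f(5) = 1/3.
Sum = Δt · [f(2) + f(3) + f(4) + f(5)].
Sum ≈ 1.6369.

1.6369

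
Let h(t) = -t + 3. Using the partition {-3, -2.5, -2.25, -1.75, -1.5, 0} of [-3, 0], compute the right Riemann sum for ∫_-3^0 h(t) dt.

12.0625

Subinterval widths: 0.5, 0.25, 0.5, 0.25, 1.5.
Right endpoints: -2.5, -2.25, -1.75, -1.5, 0.
h(-2.5) = 5.5, h(-2.25) = 5.25, h(-1.75) = 4.75, h(-1.5) = 4.5, h(0) = 3.
Sum = Σ Δt_i · h(t_i).
Sum = 12.0625.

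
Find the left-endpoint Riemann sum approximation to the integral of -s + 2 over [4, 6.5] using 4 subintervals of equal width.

Δs = (6.5 − 4)/4 = 0.625.
Left endpoints: 4, 4.625, 5.25, 5.875.
f(4) = -2, f(4.625) = -2.625, f(5.25) = -3.25, f(5.875) = -3.875.
Sum = Δs · [f(4) + f(4.625) + f(5.25) + f(5.875)].
Sum = -7.34375.

-7.34375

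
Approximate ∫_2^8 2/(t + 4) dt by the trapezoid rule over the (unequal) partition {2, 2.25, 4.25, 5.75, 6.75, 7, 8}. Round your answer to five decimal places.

Subinterval widths: 0.25, 2, 1.5, 1, 0.25, 1.
f(2) = 1/3, f(2.25) = 0.32, f(4.25) = 8/33, f(5.75) = 8/39, f(6.75) = 8/43, f(7) = 2/11, f(8) = 1/6.
On each subinterval the trapezoid contributes (Δt_i/2)·[f(t_{i-1}) + f(t_i)].
Sum ≈ 1.39557.

1.39557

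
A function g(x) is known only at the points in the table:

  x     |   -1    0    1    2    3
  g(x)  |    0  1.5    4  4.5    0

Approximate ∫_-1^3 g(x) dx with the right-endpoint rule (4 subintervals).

10

Δx = 1.
Sum = 1·[1.5 + 4 + 4.5 + 0] = 10.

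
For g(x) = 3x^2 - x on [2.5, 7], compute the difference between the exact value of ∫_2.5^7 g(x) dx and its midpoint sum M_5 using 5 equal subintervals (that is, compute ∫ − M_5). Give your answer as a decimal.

0.91125

Exact integral: ∫_2.5^7 g(x) dx = 306.
M_5 = 305.08875.
Error = 306 − 305.08875 = 0.91125.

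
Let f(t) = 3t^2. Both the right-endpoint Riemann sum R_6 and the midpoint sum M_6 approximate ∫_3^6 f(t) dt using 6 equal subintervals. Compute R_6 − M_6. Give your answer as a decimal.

R_6 = 209.625.
M_6 = 188.8125.
R_6 − M_6 = 20.8125.

20.8125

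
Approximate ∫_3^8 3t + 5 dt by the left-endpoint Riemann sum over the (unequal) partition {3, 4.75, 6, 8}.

Subinterval widths: 1.75, 1.25, 2.
Left endpoints: 3, 4.75, 6.
f(3) = 14, f(4.75) = 19.25, f(6) = 23.
Sum = Σ Δt_i · f(t_i).
Sum = 94.5625.

94.5625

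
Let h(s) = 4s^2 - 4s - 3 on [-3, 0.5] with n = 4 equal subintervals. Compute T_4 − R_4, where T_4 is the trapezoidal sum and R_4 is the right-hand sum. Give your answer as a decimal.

T_4 = 44.953125.
R_4 = 23.515625.
T_4 − R_4 = 21.4375.

21.4375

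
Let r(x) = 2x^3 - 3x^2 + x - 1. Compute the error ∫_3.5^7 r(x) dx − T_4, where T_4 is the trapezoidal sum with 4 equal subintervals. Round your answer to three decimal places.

-12.729

Exact integral: ∫_3.5^7 r(x) dx = 840.21875.
T_4 ≈ 852.94727.
Error ≈ 840.21875 − 852.94727 ≈ -12.729.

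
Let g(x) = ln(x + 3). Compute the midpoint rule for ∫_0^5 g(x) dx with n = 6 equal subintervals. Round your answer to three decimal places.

Δx = (5 − 0)/6 = 5/6.
Midpoints: 5/12, 1.25, 25/12, 35/12, 3.75, 55/12.
g(5/12) ≈ 1.229, g(1.25) ≈ 1.447, g(25/12) ≈ 1.626, g(35/12) ≈ 1.778, g(3.75) ≈ 1.910, g(55/12) ≈ 2.026.
Sum = Δx · [g(5/12) + g(1.25) + g(25/12) + ...].
Sum ≈ 8.346.

8.346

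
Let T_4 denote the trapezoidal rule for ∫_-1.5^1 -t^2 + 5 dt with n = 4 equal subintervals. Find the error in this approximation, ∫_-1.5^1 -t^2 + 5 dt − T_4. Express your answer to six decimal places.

0.162760

Exact integral: ∫_-1.5^1 f(t) dt ≈ 11.04166667.
T_4 = 10.87890625.
Error ≈ 11.04166667 − 10.87890625 ≈ 0.162760.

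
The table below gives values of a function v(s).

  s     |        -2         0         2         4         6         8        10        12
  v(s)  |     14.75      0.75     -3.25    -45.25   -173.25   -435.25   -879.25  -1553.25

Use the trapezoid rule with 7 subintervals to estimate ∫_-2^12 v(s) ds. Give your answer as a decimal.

-4609.5

Δs = 2.
T_7 = (2/2)·[14.75 + 2·0.75 + 2·(-3.25) + 2·(-45.25) + 2·(-173.25) + 2·(-435.25) + 2·(-879.25) + (-1553.25)] = -4609.5.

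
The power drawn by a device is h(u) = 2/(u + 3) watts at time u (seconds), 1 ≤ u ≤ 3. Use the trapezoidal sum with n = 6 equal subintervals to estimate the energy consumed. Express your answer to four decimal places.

0.8116

Δu = (3 − 1)/6 = 1/3.
h(1) = 0.5, h(4/3) = 6/13, h(5/3) = 3/7, h(2) = 0.4, h(7/3) = 0.375, h(8/3) = 6/17, h(3) = 1/3.
T_6 = (Δu/2)·[h(u_0) + 2h(u_1) + ... + 2h(u_{5}) + h(u_6)].
Sum ≈ 0.8116.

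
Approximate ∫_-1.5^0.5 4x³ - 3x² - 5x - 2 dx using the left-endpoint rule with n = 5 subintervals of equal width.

-9.98

Δx = (0.5 − (-1.5))/5 = 0.4.
Left endpoints: -1.5, -1.1, -0.7, -0.3, 0.1.
f(-1.5) = -14.75, f(-1.1) = -5.454, f(-0.7) = -1.342, f(-0.3) = -0.878, f(0.1) = -2.526.
Sum = Δx · [f(-1.5) + f(-1.1) + f(-0.7) + f(-0.3) + f(0.1)].
Sum = -9.98.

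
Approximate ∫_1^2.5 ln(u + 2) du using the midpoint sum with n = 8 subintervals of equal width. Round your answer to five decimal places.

Δu = (2.5 − 1)/8 = 0.1875.
Midpoints: 1.09375, 1.28125, 1.46875, 1.65625, 1.84375, 2.03125, 2.21875, 2.40625.
f(1.09375) ≈ 1.12938, f(1.28125) ≈ 1.18822, f(1.46875) ≈ 1.24379, f(1.65625) ≈ 1.29644, f(1.84375) ≈ 1.34645, f(2.03125) ≈ 1.39408, f(2.21875) ≈ 1.43954, f(2.40625) ≈ 1.48302.
Sum = Δu · [f(1.09375) + f(1.28125) + f(1.46875) + ...].
Sum ≈ 1.97267.

1.97267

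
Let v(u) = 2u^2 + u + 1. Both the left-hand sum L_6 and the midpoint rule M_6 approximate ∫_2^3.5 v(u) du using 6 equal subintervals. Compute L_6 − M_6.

-2.203125

L_6 = 26.65625.
M_6 = 28.859375.
L_6 − M_6 = -2.203125.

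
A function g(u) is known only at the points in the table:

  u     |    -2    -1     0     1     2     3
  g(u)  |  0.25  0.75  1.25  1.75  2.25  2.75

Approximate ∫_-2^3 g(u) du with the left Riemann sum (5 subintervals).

Δu = 1.
Sum = 1·[0.25 + 0.75 + 1.25 + 1.75 + 2.25] = 6.25.

6.25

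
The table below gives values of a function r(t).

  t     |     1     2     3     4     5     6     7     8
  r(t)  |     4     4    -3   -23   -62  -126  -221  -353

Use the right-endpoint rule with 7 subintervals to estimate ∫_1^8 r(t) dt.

-784

Δt = 1.
Sum = 1·[4 + (-3) + (-23) + (-62) + (-126) + (-221) + (-353)] = -784.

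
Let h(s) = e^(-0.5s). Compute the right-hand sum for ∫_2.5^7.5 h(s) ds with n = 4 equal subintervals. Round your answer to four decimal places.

Δs = (7.5 − 2.5)/4 = 1.25.
Right endpoints: 3.75, 5, 6.25, 7.5.
h(3.75) ≈ 0.1534, h(5) ≈ 0.0821, h(6.25) ≈ 0.0439, h(7.5) ≈ 0.0235.
Sum = Δs · [h(3.75) + h(5) + h(6.25) + h(7.5)].
Sum ≈ 0.3786.

0.3786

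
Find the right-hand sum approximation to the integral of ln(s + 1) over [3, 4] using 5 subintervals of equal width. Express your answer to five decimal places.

1.52416

Δs = (4 − 3)/5 = 0.2.
Right endpoints: 3.2, 3.4, 3.6, 3.8, 4.
f(3.2) ≈ 1.43508, f(3.4) ≈ 1.48160, f(3.6) ≈ 1.52606, f(3.8) ≈ 1.56862, f(4) ≈ 1.60944.
Sum = Δs · [f(3.2) + f(3.4) + f(3.6) + f(3.8) + f(4)].
Sum ≈ 1.52416.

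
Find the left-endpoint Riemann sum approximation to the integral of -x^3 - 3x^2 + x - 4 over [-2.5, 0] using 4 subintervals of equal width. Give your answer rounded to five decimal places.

-20.62012

Δx = (0 − (-2.5))/4 = 0.625.
Left endpoints: -2.5, -1.875, -1.25, -0.625.
f(-2.5) = -9.625, f(-1.875) = -5033/512, f(-1.25) = -7.984375, f(-0.625) = -2843/512.
Sum = Δx · [f(-2.5) + f(-1.875) + f(-1.25) + f(-0.625)].
Sum ≈ -20.62012.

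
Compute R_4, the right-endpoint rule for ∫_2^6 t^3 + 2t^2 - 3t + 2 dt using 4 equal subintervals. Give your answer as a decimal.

Δt = (6 − 2)/4 = 1.
Right endpoints: 3, 4, 5, 6.
f(3) = 38, f(4) = 86, f(5) = 162, f(6) = 272.
Sum = Δt · [f(3) + f(4) + f(5) + f(6)].
Sum = 558.

558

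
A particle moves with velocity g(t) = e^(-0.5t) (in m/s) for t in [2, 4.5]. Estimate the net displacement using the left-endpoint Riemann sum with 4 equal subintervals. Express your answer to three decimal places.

0.611

Δt = (4.5 − 2)/4 = 0.625.
Left endpoints: 2, 2.625, 3.25, 3.875.
g(2) ≈ 0.368, g(2.625) ≈ 0.269, g(3.25) ≈ 0.197, g(3.875) ≈ 0.144.
Sum = Δt · [g(2) + g(2.625) + g(3.25) + g(3.875)].
Sum ≈ 0.611.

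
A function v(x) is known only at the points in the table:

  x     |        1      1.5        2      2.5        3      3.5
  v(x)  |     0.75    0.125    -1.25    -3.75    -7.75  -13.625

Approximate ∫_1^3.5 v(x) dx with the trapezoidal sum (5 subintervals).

-9.53125

Δx = 0.5.
T_5 = (0.5/2)·[0.75 + 2·0.125 + 2·(-1.25) + 2·(-3.75) + 2·(-7.75) + (-13.625)] = -9.53125.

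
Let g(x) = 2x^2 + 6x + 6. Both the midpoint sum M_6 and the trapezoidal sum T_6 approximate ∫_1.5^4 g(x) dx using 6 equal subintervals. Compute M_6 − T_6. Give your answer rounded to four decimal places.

M_6 ≈ 96.594329.
T_6 ≈ 96.811343.
M_6 − T_6 ≈ -0.2170.

-0.2170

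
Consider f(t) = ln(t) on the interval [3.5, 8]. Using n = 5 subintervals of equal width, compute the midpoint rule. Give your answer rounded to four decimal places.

Δt = (8 − 3.5)/5 = 0.9.
Midpoints: 3.95, 4.85, 5.75, 6.65, 7.55.
f(3.95) ≈ 1.3737, f(4.85) ≈ 1.5790, f(5.75) ≈ 1.7492, f(6.65) ≈ 1.8946, f(7.55) ≈ 2.0215.
Sum = Δt · [f(3.95) + f(4.85) + f(5.75) + f(6.65) + f(7.55)].
Sum ≈ 7.7563.

7.7563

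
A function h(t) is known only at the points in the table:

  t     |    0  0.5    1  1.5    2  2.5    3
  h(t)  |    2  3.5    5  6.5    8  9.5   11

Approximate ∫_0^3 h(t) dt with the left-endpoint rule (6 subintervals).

Δt = 0.5.
Sum = 0.5·[2 + 3.5 + 5 + 6.5 + 8 + 9.5] = 17.25.

17.25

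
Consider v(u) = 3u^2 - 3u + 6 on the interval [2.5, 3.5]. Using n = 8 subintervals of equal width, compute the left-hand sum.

23.3203125

Δu = (3.5 − 2.5)/8 = 0.125.
Left endpoints: 2.5, 2.625, 2.75, 2.875, 3, 3.125, 3.25, 3.375.
v(2.5) = 17.25, v(2.625) = 18.796875, v(2.75) = 20.4375, v(2.875) = 22.171875, v(3) = 24, v(3.125) = 25.921875, v(3.25) = 27.9375, v(3.375) = 30.046875.
Sum = Δu · [v(2.5) + v(2.625) + v(2.75) + ...].
Sum = 23.3203125.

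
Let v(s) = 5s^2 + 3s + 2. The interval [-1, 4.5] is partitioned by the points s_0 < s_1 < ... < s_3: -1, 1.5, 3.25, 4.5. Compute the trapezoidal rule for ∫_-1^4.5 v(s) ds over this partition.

212.53125

Subinterval widths: 2.5, 1.75, 1.25.
v(-1) = 4, v(1.5) = 17.75, v(3.25) = 64.5625, v(4.5) = 116.75.
On each subinterval the trapezoid contributes (Δs_i/2)·[v(s_{i-1}) + v(s_i)].
Sum = 212.53125.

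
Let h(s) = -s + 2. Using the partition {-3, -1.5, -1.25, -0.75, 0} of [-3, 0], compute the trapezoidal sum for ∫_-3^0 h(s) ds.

10.5

Subinterval widths: 1.5, 0.25, 0.5, 0.75.
h(-3) = 5, h(-1.5) = 3.5, h(-1.25) = 3.25, h(-0.75) = 2.75, h(0) = 2.
On each subinterval the trapezoid contributes (Δs_i/2)·[h(s_{i-1}) + h(s_i)].
Sum = 10.5.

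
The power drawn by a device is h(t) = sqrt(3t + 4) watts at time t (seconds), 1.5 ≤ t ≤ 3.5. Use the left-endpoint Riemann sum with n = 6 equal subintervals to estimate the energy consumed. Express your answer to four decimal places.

Δt = (3.5 − 1.5)/6 = 1/3.
Left endpoints: 1.5, 11/6, 13/6, 2.5, 17/6, 19/6.
h(1.5) ≈ 2.9155, h(11/6) ≈ 3.0822, h(13/6) ≈ 3.2404, h(2.5) ≈ 3.3912, h(17/6) ≈ 3.5355, h(19/6) ≈ 3.6742.
Sum = Δt · [h(1.5) + h(11/6) + h(13/6) + ...].
Sum ≈ 6.6130.

6.6130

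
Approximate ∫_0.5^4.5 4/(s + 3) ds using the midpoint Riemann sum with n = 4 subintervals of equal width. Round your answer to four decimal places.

3.0381

Δs = (4.5 − 0.5)/4 = 1.
Midpoints: 1, 2, 3, 4.
f(1) = 1, f(2) = 0.8, f(3) = 2/3, f(4) = 4/7.
Sum = Δs · [f(1) + f(2) + f(3) + f(4)].
Sum ≈ 3.0381.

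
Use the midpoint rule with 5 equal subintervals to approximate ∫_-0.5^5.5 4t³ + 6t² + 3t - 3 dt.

Δt = (5.5 − (-0.5))/5 = 1.2.
Midpoints: 0.1, 1.3, 2.5, 3.7, 4.9.
f(0.1) = -2.636, f(1.3) = 19.828, f(2.5) = 104.5, f(3.7) = 292.852, f(4.9) = 626.356.
Sum = Δt · [f(0.1) + f(1.3) + f(2.5) + f(3.7) + f(4.9)].
Sum = 1249.08.

1249.08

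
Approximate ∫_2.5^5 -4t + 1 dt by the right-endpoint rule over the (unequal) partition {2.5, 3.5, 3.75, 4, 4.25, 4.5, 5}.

-38

Subinterval widths: 1, 0.25, 0.25, 0.25, 0.25, 0.5.
Right endpoints: 3.5, 3.75, 4, 4.25, 4.5, 5.
f(3.5) = -13, f(3.75) = -14, f(4) = -15, f(4.25) = -16, f(4.5) = -17, f(5) = -19.
Sum = Σ Δt_i · f(t_i).
Sum = -38.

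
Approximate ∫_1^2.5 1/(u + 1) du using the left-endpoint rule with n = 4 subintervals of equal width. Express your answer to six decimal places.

Δu = (2.5 − 1)/4 = 0.375.
Left endpoints: 1, 1.375, 1.75, 2.125.
f(1) = 0.5, f(1.375) = 8/19, f(1.75) = 4/11, f(2.125) = 0.32.
Sum = Δu · [f(1) + f(1.375) + f(1.75) + f(2.125)].
Sum ≈ 0.601758.

0.601758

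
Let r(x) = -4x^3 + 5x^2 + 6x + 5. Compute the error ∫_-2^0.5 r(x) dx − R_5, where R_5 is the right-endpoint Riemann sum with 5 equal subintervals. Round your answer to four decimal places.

Exact integral: ∫_-2^0.5 r(x) dx ≈ 30.729167.
R_5 = 23.125.
Error ≈ 30.729167 − 23.125 ≈ 7.6042.

7.6042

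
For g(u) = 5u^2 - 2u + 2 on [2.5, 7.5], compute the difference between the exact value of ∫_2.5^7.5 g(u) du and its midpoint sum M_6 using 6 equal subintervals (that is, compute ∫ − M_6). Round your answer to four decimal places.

Exact integral: ∫_2.5^7.5 g(u) du ≈ 637.083333.
M_6 ≈ 635.636574.
Error ≈ 637.083333 − 635.636574 ≈ 1.4468.

1.4468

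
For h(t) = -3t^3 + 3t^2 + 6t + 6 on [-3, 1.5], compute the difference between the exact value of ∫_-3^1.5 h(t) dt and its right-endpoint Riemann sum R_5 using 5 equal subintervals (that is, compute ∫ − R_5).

Exact integral: ∫_-3^1.5 h(t) dt = 94.078125.
R_5 = 62.0325.
Error = 94.078125 − 62.0325 = 32.045625.

32.045625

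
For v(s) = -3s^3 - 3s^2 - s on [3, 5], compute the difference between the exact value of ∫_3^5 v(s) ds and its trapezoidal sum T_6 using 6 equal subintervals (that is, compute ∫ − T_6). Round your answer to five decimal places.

Exact integral: ∫_3^5 v(s) ds = -514.
T_6 ≈ -515.4444444.
Error ≈ -514 − (-515.4444444) ≈ 1.44444.

1.44444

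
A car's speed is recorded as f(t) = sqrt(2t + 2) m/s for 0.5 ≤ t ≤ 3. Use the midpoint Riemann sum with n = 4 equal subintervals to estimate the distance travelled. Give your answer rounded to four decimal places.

5.8140

Δt = (3 − 0.5)/4 = 0.625.
Midpoints: 0.8125, 1.4375, 2.0625, 2.6875.
f(0.8125) ≈ 1.9039, f(1.4375) ≈ 2.2079, f(2.0625) ≈ 2.4749, f(2.6875) ≈ 2.7157.
Sum = Δt · [f(0.8125) + f(1.4375) + f(2.0625) + f(2.6875)].
Sum ≈ 5.8140.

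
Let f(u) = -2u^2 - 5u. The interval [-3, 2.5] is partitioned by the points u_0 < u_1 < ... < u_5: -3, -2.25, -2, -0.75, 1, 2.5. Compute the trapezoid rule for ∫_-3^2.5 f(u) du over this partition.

-25.25

Subinterval widths: 0.75, 0.25, 1.25, 1.75, 1.5.
f(-3) = -3, f(-2.25) = 1.125, f(-2) = 2, f(-0.75) = 2.625, f(1) = -7, f(2.5) = -25.
On each subinterval the trapezoid contributes (Δu_i/2)·[f(u_{i-1}) + f(u_i)].
Sum = -25.25.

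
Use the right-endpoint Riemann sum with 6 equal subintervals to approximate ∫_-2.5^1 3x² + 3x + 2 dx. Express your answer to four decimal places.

14.8142

Δx = (1 − (-2.5))/6 = 7/12.
Right endpoints: -23/12, -4/3, -0.75, -1/6, 5/12, 1.
f(-23/12) = 349/48, f(-4/3) = 10/3, f(-0.75) = 1.4375, f(-1/6) = 19/12, f(5/12) = 181/48, f(1) = 8.
Sum = Δx · [f(-23/12) + f(-4/3) + f(-0.75) + ...].
Sum ≈ 14.8142.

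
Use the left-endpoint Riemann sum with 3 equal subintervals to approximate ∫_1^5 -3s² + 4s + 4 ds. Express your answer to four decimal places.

-26.2222

Δs = (5 − 1)/3 = 4/3.
Left endpoints: 1, 7/3, 11/3.
f(1) = 5, f(7/3) = -3, f(11/3) = -65/3.
Sum = Δs · [f(1) + f(7/3) + f(11/3)].
Sum ≈ -26.2222.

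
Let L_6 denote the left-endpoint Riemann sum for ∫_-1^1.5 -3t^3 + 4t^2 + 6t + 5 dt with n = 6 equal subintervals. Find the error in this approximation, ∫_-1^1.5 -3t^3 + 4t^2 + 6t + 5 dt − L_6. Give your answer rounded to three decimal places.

1.306

Exact integral: ∫_-1^1.5 f(t) dt ≈ 19.03646.
L_6 ≈ 17.73076.
Error ≈ 19.03646 − 17.73076 ≈ 1.306.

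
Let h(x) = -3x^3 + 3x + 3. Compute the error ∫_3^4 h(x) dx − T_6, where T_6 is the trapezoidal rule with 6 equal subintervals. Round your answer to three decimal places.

0.146

Exact integral: ∫_3^4 h(x) dx = -117.75.
T_6 ≈ -117.89583.
Error ≈ -117.75 − (-117.89583) ≈ 0.146.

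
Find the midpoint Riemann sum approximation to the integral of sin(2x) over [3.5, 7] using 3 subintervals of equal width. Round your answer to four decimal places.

Δx = (7 − 3.5)/3 = 7/6.
Midpoints: 49/12, 5.25, 77/12.
f(49/12) ≈ 0.9515, f(5.25) ≈ -0.8797, f(77/12) ≈ 0.2638.
Sum = Δx · [f(49/12) + f(5.25) + f(77/12)].
Sum ≈ 0.3916.

0.3916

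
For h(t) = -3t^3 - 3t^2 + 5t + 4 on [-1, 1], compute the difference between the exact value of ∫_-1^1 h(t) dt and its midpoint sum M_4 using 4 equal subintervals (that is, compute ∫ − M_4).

Exact integral: ∫_-1^1 h(t) dt = 6.
M_4 = 6.125.
Error = 6 − 6.125 = -0.125.

-0.125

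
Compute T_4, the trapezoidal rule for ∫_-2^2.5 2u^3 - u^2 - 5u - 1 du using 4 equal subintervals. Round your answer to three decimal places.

-5.994

Δu = (2.5 − (-2))/4 = 1.125.
f(-2) = -11, f(-0.875) = 1.26953125, f(0.25) = -2.28125, f(1.375) = -4.56640625, f(2.5) = 11.5.
T_4 = (Δu/2)·[f(u_0) + 2f(u_1) + 2f(u_2) + 2f(u_3) + f(u_4)].
Sum ≈ -5.994.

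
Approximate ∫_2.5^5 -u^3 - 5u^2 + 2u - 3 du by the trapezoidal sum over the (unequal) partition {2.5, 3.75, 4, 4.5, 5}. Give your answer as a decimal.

Subinterval widths: 1.25, 0.25, 0.5, 0.5.
f(2.5) = -44.875, f(3.75) = -118.546875, f(4) = -139, f(4.5) = -186.375, f(5) = -243.
On each subinterval the trapezoid contributes (Δu_i/2)·[f(u_{i-1}) + f(u_i)].
Sum = -323.01953125.

-323.01953125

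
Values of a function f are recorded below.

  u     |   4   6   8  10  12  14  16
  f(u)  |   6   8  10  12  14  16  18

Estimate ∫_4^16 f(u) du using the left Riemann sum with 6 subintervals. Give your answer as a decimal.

132

Δu = 2.
Sum = 2·[6 + 8 + 10 + 12 + 14 + 16] = 132.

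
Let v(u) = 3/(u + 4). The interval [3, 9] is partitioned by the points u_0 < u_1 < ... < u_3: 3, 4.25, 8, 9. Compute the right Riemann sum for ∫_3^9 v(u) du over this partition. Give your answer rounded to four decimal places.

1.6228

Subinterval widths: 1.25, 3.75, 1.
Right endpoints: 4.25, 8, 9.
v(4.25) = 4/11, v(8) = 0.25, v(9) = 3/13.
Sum = Σ Δu_i · v(u_i).
Sum ≈ 1.6228.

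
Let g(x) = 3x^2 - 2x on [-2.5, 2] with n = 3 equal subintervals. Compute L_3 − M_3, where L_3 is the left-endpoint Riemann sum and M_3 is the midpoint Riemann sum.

L_3 = 42.75.
M_3 = 23.34375.
L_3 − M_3 = 19.40625.

19.40625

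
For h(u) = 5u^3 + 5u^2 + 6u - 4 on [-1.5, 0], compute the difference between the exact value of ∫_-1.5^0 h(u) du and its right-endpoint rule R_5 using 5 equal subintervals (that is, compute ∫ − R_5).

-2.053125

Exact integral: ∫_-1.5^0 h(u) du = -13.453125.
R_5 = -11.4.
Error = -13.453125 − (-11.4) = -2.053125.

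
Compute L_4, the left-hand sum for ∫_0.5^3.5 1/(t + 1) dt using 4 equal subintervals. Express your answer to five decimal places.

1.28333

Δt = (3.5 − 0.5)/4 = 0.75.
Left endpoints: 0.5, 1.25, 2, 2.75.
f(0.5) = 2/3, f(1.25) = 4/9, f(2) = 1/3, f(2.75) = 4/15.
Sum = Δt · [f(0.5) + f(1.25) + f(2) + f(2.75)].
Sum ≈ 1.28333.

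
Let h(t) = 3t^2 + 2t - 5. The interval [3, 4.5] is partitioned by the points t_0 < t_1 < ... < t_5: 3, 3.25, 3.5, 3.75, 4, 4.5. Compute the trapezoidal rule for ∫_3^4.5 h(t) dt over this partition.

67.96875

Subinterval widths: 0.25, 0.25, 0.25, 0.25, 0.5.
h(3) = 28, h(3.25) = 33.1875, h(3.5) = 38.75, h(3.75) = 44.6875, h(4) = 51, h(4.5) = 64.75.
On each subinterval the trapezoid contributes (Δt_i/2)·[h(t_{i-1}) + h(t_i)].
Sum = 67.96875.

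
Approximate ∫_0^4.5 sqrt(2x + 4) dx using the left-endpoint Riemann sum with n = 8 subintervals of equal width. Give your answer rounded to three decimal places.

12.500

Δx = (4.5 − 0)/8 = 0.5625.
Left endpoints: 0, 0.5625, 1.125, 1.6875, 2.25, 2.8125, 3.375, 3.9375.
f(0) ≈ 2.000, f(0.5625) ≈ 2.264, f(1.125) ≈ 2.500, f(1.6875) ≈ 2.716, f(2.25) ≈ 2.915, f(2.8125) ≈ 3.102, f(3.375) ≈ 3.279, f(3.9375) ≈ 3.446.
Sum = Δx · [f(0) + f(0.5625) + f(1.125) + ...].
Sum ≈ 12.500.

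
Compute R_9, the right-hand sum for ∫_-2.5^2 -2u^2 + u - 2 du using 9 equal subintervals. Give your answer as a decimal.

-24

Δu = (2 − (-2.5))/9 = 0.5.
Right endpoints: -2, -1.5, -1, -0.5, 0, 0.5, 1, 1.5, 2.
f(-2) = -12, f(-1.5) = -8, f(-1) = -5, f(-0.5) = -3, f(0) = -2, f(0.5) = -2, f(1) = -3, f(1.5) = -5, f(2) = -8.
Sum = Δu · [f(-2) + f(-1.5) + f(-1) + ...].
Sum = -24.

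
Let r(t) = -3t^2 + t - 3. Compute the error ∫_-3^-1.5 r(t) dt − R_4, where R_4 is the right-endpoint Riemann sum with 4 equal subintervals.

Exact integral: ∫_-3^-1.5 r(t) dt = -31.5.
R_4 = -27.52734375.
Error = -31.5 − (-27.52734375) = -3.97265625.

-3.97265625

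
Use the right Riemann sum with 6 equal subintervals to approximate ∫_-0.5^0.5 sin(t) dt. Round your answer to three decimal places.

0.080

Δt = (0.5 − (-0.5))/6 = 1/6.
Right endpoints: -1/3, -1/6, 0, 1/6, 1/3, 0.5.
f(-1/3) ≈ -0.327, f(-1/6) ≈ -0.166, f(0) ≈ 0.000, f(1/6) ≈ 0.166, f(1/3) ≈ 0.327, f(0.5) ≈ 0.479.
Sum = Δt · [f(-1/3) + f(-1/6) + f(0) + ...].
Sum ≈ 0.080.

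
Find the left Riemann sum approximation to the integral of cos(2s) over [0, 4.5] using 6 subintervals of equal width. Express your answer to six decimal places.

0.882566

Δs = (4.5 − 0)/6 = 0.75.
Left endpoints: 0, 0.75, 1.5, 2.25, 3, 3.75.
f(0) ≈ 1.000000, f(0.75) ≈ 0.070737, f(1.5) ≈ -0.989992, f(2.25) ≈ -0.210796, f(3) ≈ 0.960170, f(3.75) ≈ 0.346635.
Sum = Δs · [f(0) + f(0.75) + f(1.5) + ...].
Sum ≈ 0.882566.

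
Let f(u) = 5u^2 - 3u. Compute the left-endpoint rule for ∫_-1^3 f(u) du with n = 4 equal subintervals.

Δu = (3 − (-1))/4 = 1.
Left endpoints: -1, 0, 1, 2.
f(-1) = 8, f(0) = 0, f(1) = 2, f(2) = 14.
Sum = Δu · [f(-1) + f(0) + f(1) + f(2)].
Sum = 24.

24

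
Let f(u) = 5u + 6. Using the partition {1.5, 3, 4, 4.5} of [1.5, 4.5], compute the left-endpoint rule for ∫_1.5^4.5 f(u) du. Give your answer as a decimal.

Subinterval widths: 1.5, 1, 0.5.
Left endpoints: 1.5, 3, 4.
f(1.5) = 13.5, f(3) = 21, f(4) = 26.
Sum = Σ Δu_i · f(u_i).
Sum = 54.25.

54.25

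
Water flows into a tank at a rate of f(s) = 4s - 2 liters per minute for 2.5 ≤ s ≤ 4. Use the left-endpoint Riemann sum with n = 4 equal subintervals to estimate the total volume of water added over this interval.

15.375

Δs = (4 − 2.5)/4 = 0.375.
Left endpoints: 2.5, 2.875, 3.25, 3.625.
f(2.5) = 8, f(2.875) = 9.5, f(3.25) = 11, f(3.625) = 12.5.
Sum = Δs · [f(2.5) + f(2.875) + f(3.25) + f(3.625)].
Sum = 15.375.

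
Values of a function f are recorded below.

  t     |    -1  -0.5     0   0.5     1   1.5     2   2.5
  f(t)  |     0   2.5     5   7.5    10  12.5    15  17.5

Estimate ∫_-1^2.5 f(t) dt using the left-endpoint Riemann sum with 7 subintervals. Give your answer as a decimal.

26.25

Δt = 0.5.
Sum = 0.5·[0 + 2.5 + 5 + 7.5 + 10 + 12.5 + 15] = 26.25.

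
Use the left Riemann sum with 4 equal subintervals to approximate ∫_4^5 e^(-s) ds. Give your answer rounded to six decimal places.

Δs = (5 − 4)/4 = 0.25.
Left endpoints: 4, 4.25, 4.5, 4.75.
f(4) ≈ 0.018316, f(4.25) ≈ 0.014264, f(4.5) ≈ 0.011109, f(4.75) ≈ 0.008652.
Sum = Δs · [f(4) + f(4.25) + f(4.5) + f(4.75)].
Sum ≈ 0.013085.

0.013085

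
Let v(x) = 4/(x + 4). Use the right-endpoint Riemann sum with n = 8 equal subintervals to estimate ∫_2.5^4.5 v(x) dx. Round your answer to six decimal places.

1.055161

Δx = (4.5 − 2.5)/8 = 0.25.
Right endpoints: 2.75, 3, 3.25, 3.5, 3.75, 4, 4.25, 4.5.
v(2.75) = 16/27, v(3) = 4/7, v(3.25) = 16/29, v(3.5) = 8/15, v(3.75) = 16/31, v(4) = 0.5, v(4.25) = 16/33, v(4.5) = 8/17.
Sum = Δx · [v(2.75) + v(3) + v(3.25) + ...].
Sum ≈ 1.055161.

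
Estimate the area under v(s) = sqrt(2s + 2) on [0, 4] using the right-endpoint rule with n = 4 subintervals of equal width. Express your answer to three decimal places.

Δs = (4 − 0)/4 = 1.
Right endpoints: 1, 2, 3, 4.
v(1) ≈ 2.000, v(2) ≈ 2.449, v(3) ≈ 2.828, v(4) ≈ 3.162.
Sum = Δs · [v(1) + v(2) + v(3) + v(4)].
Sum ≈ 10.440.

10.440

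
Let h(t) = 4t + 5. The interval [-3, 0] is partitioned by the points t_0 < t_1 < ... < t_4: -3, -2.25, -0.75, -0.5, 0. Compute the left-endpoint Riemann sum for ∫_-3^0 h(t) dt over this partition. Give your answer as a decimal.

Subinterval widths: 0.75, 1.5, 0.25, 0.5.
Left endpoints: -3, -2.25, -0.75, -0.5.
h(-3) = -7, h(-2.25) = -4, h(-0.75) = 2, h(-0.5) = 3.
Sum = Σ Δt_i · h(t_i).
Sum = -9.25.

-9.25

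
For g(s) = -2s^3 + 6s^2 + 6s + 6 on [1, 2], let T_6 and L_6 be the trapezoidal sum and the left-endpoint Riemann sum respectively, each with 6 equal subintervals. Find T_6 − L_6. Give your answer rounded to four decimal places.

0.8333

T_6 ≈ 21.486111.
L_6 ≈ 20.652778.
T_6 − L_6 ≈ 0.8333.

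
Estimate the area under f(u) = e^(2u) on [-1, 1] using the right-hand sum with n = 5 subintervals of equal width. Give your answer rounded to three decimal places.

Δu = (1 − (-1))/5 = 0.4.
Right endpoints: -0.6, -0.2, 0.2, 0.6, 1.
f(-0.6) ≈ 0.301, f(-0.2) ≈ 0.670, f(0.2) ≈ 1.492, f(0.6) ≈ 3.320, f(1) ≈ 7.389.
Sum = Δu · [f(-0.6) + f(-0.2) + f(0.2) + f(0.6) + f(1)].
Sum ≈ 5.269.

5.269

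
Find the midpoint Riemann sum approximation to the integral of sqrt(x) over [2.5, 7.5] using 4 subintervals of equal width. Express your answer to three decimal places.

11.066

Δx = (7.5 − 2.5)/4 = 1.25.
Midpoints: 3.125, 4.375, 5.625, 6.875.
f(3.125) ≈ 1.768, f(4.375) ≈ 2.092, f(5.625) ≈ 2.372, f(6.875) ≈ 2.622.
Sum = Δx · [f(3.125) + f(4.375) + f(5.625) + f(6.875)].
Sum ≈ 11.066.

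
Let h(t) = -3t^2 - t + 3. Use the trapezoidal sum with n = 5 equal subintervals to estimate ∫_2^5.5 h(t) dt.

-161.8575

Δt = (5.5 − 2)/5 = 0.7.
h(2) = -11, h(2.7) = -21.57, h(3.4) = -35.08, h(4.1) = -51.53, h(4.8) = -70.92, h(5.5) = -93.25.
T_5 = (Δt/2)·[h(t_0) + 2h(t_1) + ... + 2h(t_{4}) + h(t_5)].
Sum = -161.8575.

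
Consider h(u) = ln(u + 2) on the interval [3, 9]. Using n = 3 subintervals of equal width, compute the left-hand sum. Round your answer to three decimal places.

Δu = (9 − 3)/3 = 2.
Left endpoints: 3, 5, 7.
h(3) ≈ 1.609, h(5) ≈ 1.946, h(7) ≈ 2.197.
Sum = Δu · [h(3) + h(5) + h(7)].
Sum ≈ 11.505.

11.505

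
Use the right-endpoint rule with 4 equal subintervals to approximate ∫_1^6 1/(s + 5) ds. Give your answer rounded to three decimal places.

Δs = (6 − 1)/4 = 1.25.
Right endpoints: 2.25, 3.5, 4.75, 6.
f(2.25) = 4/29, f(3.5) = 2/17, f(4.75) = 4/39, f(6) = 1/11.
Sum = Δs · [f(2.25) + f(3.5) + f(4.75) + f(6)].
Sum ≈ 0.561.

0.561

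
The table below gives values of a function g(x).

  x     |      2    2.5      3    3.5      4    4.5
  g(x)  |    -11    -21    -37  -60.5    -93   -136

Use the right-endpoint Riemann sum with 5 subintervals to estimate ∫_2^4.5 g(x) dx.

-173.75

Δx = 0.5.
Sum = 0.5·[(-21) + (-37) + (-60.5) + (-93) + (-136)] = -173.75.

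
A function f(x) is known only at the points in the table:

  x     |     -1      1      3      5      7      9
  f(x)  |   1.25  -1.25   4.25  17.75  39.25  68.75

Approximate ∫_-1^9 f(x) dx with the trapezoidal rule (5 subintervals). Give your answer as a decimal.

Δx = 2.
T_5 = (2/2)·[1.25 + 2·(-1.25) + 2·4.25 + 2·17.75 + 2·39.25 + 68.75] = 190.

190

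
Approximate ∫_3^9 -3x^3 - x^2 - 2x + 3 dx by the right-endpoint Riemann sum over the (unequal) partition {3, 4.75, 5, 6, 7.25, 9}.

-6912.6328125

Subinterval widths: 1.75, 0.25, 1, 1.25, 1.75.
Right endpoints: 4.75, 5, 6, 7.25, 9.
f(4.75) = -350.578125, f(5) = -407, f(6) = -693, f(7.25) = -1207.296875, f(9) = -2283.
Sum = Σ Δx_i · f(x_i).
Sum = -6912.6328125.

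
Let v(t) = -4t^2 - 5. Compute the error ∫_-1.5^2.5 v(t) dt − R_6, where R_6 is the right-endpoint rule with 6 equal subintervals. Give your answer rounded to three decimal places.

6.519

Exact integral: ∫_-1.5^2.5 v(t) dt ≈ -45.33333.
R_6 ≈ -51.85185.
Error ≈ -45.33333 − (-51.85185) ≈ 6.519.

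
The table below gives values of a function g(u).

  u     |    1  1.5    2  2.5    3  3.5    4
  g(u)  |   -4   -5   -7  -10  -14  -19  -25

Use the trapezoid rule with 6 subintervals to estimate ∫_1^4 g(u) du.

Δu = 0.5.
T_6 = (0.5/2)·[(-4) + 2·(-5) + 2·(-7) + 2·(-10) + 2·(-14) + 2·(-19) + (-25)] = -34.75.

-34.75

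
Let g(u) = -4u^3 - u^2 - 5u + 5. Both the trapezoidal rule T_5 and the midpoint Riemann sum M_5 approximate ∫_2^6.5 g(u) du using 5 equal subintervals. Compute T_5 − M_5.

T_5 = -1962.6525.
M_5 = -1915.2675.
T_5 − M_5 = -47.385.

-47.385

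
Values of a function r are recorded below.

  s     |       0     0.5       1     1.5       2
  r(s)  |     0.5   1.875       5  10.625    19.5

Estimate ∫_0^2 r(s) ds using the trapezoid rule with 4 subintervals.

Δs = 0.5.
T_4 = (0.5/2)·[0.5 + 2·1.875 + 2·5 + 2·10.625 + 19.5] = 13.75.

13.75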